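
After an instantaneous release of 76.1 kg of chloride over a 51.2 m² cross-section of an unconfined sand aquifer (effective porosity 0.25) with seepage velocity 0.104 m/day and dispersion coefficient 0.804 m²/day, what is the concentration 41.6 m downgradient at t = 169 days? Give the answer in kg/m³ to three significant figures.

For an instantaneous plane source, C(x,t) = M/(n_e·A·√(4πDt)) · exp(−(x−vt)²/(4Dt)), with n_e·A the pore (flow) area.
Plume center vt = 0.104 × 169 = 17.576 m, so the well at 41.6 m is 24.024 m downgradient of the peak.
√(4πDt) = 41.32 m, giving peak height M/(n_e·A·√(4πDt)) = 76.1/(0.25 × 51.2 × 41.32) = 0.1439 kg/m³.
(x−vt)²/(4Dt) = (24.024)²/(4 × 0.804 × 169) = 1.062; exp(−1.062) = 0.3458.
C = 0.1439 × 0.3458 = 0.0498 kg/m³.

0.0498 kg/m³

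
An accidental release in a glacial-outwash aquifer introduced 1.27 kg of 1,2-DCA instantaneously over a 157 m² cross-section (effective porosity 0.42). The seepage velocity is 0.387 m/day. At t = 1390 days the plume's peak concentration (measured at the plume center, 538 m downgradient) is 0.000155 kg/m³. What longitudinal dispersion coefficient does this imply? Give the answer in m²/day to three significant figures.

At the plume center C_max = M/(n_e·A·√(4πDt)), so D = M²/(4πt·(n_e·A·C_max)²).
n_e·A·C_max = 0.42 × 157 × 0.000155 = 0.01022 kg/m.
D = 1.27²/(4π × 1390 × 0.01022²) = 0.884 m²/day.

0.884 m²/day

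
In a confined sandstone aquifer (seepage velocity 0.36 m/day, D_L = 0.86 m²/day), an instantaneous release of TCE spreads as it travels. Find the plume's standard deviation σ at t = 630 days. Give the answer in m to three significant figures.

Dispersive spreading gives a Gaussian with σ² = 2Dt; advection only shifts the center.
σ = √(2 × 0.86 × 630) = 32.9 m.

32.9 m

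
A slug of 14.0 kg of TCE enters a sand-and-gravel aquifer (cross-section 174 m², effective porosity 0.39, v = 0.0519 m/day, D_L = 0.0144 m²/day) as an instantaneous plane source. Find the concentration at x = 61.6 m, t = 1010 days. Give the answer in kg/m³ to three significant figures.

0.00358 kg/m³

For an instantaneous plane source, C(x,t) = M/(n_e·A·√(4πDt)) · exp(−(x−vt)²/(4Dt)), with n_e·A the pore (flow) area.
Plume center vt = 0.0519 × 1010 = 52.419 m, so the well at 61.6 m is 9.181 m downgradient of the peak.
√(4πDt) = 13.52 m, giving peak height M/(n_e·A·√(4πDt)) = 14.0/(0.39 × 174 × 13.52) = 0.01526 kg/m³.
(x−vt)²/(4Dt) = (9.181)²/(4 × 0.0144 × 1010) = 1.449; exp(−1.449) = 0.2348.
C = 0.01526 × 0.2348 = 0.00358 kg/m³.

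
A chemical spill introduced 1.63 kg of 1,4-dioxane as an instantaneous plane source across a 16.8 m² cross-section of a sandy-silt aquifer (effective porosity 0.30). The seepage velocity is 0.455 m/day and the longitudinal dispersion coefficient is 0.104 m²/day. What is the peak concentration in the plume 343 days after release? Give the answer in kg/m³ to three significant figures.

0.0153 kg/m³

The peak of an instantaneous 1D plume sits at x = vt; there the Gaussian factor is 1 and C_max = M/(n_e·A·√(4πDt)), where n_e·A is the pore area the mass is dissolved in.
√(4πDt) = √(4π × 0.104 × 343) = 21.17 m, so C_max = 1.63/(0.30 × 16.8 × 21.17) = 0.0153 kg/m³.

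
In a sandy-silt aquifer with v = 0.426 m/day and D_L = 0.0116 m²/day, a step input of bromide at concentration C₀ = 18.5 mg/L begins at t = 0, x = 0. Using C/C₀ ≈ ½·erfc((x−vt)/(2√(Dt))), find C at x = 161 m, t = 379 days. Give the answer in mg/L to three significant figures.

10.4 mg/L

For a continuous step input, C/C₀ ≈ ½·erfc((x−vt)/(2√(Dt))).
vt = 0.426 × 379 = 161.454 m and 2√(Dt) = 2√(0.0116 × 379) = 4.194 m.
Argument (x−vt)/(2√(Dt)) = (161 − 161.454)/4.194 = -0.1082; ½·erfc(-0.1082) = 0.5608.
C = 18.5 × 0.5608 = 10.4 mg/L.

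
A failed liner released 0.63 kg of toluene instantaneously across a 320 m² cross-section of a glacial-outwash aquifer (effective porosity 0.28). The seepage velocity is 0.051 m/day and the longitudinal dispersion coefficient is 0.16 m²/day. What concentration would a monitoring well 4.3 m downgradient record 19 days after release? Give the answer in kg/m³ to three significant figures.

0.000457 kg/m³

For an instantaneous plane source, C(x,t) = M/(n_e·A·√(4πDt)) · exp(−(x−vt)²/(4Dt)), with n_e·A the pore (flow) area.
Plume center vt = 0.051 × 19 = 0.969 m, so the well at 4.3 m is 3.331 m downgradient of the peak.
√(4πDt) = 6.181 m, giving peak height M/(n_e·A·√(4πDt)) = 0.63/(0.28 × 320 × 6.181) = 0.001138 kg/m³.
(x−vt)²/(4Dt) = (3.331)²/(4 × 0.16 × 19) = 0.9125; exp(−0.9125) = 0.4015.
C = 0.001138 × 0.4015 = 0.000457 kg/m³.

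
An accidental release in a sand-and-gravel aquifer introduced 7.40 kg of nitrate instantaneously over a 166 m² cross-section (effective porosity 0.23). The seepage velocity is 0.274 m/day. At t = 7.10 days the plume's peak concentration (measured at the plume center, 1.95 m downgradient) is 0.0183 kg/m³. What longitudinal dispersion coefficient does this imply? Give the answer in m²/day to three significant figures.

At the plume center C_max = M/(n_e·A·√(4πDt)), so D = M²/(4πt·(n_e·A·C_max)²).
n_e·A·C_max = 0.23 × 166 × 0.0183 = 0.6987 kg/m.
D = 7.40²/(4π × 7.10 × 0.6987²) = 1.26 m²/day.

1.26 m²/day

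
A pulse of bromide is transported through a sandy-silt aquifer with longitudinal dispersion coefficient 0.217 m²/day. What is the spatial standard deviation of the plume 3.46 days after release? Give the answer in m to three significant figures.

Dispersive spreading gives a Gaussian with σ² = 2Dt; advection only shifts the center.
σ = √(2 × 0.217 × 3.46) = 1.23 m.

1.23 m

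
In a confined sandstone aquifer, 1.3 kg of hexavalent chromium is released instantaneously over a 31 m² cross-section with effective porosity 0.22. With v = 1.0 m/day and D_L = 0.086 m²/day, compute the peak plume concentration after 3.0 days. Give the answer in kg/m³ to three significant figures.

The peak of an instantaneous 1D plume sits at x = vt; there the Gaussian factor is 1 and C_max = M/(n_e·A·√(4πDt)), where n_e·A is the pore area the mass is dissolved in.
√(4πDt) = √(4π × 0.086 × 3.0) = 1.801 m, so C_max = 1.3/(0.22 × 31 × 1.801) = 0.106 kg/m³.

0.106 kg/m³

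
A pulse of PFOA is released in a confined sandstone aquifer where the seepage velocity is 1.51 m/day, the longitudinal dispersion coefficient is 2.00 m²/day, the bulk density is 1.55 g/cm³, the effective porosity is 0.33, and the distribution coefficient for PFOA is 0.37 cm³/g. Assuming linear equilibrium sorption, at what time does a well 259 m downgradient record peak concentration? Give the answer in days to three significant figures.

Retardation factor R = 1 + ρ_b·K_d/n = 1 + 1.55 × 0.37/0.33 = 2.738.
Sorption retards both mechanisms: v_R = v/R = 0.5515 m/day, D_R = D/R = 0.7305 m²/day.
Peak time from v_R²t² + 2D_R t − x² = 0: t = (√(D_R² + v_R²x²) − D_R)/v_R².
√(D_R² + v_R²x²) = √(0.7305² + 0.5515² × 259²) = 142.8; v_R² = 0.3042.
t = (142.8 − 0.7305)/0.3042 = 467 days.

467 days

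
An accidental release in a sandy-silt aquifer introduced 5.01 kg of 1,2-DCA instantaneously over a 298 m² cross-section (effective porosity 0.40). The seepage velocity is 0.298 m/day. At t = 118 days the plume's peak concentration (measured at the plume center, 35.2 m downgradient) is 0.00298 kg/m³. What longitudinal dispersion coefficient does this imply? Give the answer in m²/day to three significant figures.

At the plume center C_max = M/(n_e·A·√(4πDt)), so D = M²/(4πt·(n_e·A·C_max)²).
n_e·A·C_max = 0.40 × 298 × 0.00298 = 0.3552 kg/m.
D = 5.01²/(4π × 118 × 0.3552²) = 0.134 m²/day.

0.134 m²/day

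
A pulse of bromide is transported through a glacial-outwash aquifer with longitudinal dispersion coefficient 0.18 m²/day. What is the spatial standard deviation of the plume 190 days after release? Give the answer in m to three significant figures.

8.27 m

Dispersive spreading gives a Gaussian with σ² = 2Dt; advection only shifts the center.
σ = √(2 × 0.18 × 190) = 8.27 m.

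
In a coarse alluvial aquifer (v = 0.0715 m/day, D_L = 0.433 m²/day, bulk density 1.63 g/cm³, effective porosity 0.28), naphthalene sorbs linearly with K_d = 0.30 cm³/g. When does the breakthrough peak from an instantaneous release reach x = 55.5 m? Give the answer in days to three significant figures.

Retardation factor R = 1 + ρ_b·K_d/n = 1 + 1.63 × 0.30/0.28 = 2.746.
Sorption retards both mechanisms: v_R = v/R = 0.02604 m/day, D_R = D/R = 0.1577 m²/day.
Peak time from v_R²t² + 2D_R t − x² = 0: t = (√(D_R² + v_R²x²) − D_R)/v_R².
√(D_R² + v_R²x²) = √(0.1577² + 0.02604² × 55.5²) = 1.454; v_R² = 0.0006781.
t = (1.454 − 0.1577)/0.0006781 = 1910 days.

1910 days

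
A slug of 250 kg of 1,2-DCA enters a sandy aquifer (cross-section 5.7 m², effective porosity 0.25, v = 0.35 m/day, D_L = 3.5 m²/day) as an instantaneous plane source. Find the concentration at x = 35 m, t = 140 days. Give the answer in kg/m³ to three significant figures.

For an instantaneous plane source, C(x,t) = M/(n_e·A·√(4πDt)) · exp(−(x−vt)²/(4Dt)), with n_e·A the pore (flow) area.
Plume center vt = 0.35 × 140 = 49 m, so the well at 35 m is 14 m upgradient of the peak.
√(4πDt) = 78.47 m, giving peak height M/(n_e·A·√(4πDt)) = 250/(0.25 × 5.7 × 78.47) = 2.236 kg/m³.
(x−vt)²/(4Dt) = (-14)²/(4 × 3.5 × 140) = 0.1000; exp(−0.1000) = 0.9048.
C = 2.236 × 0.9048 = 2.02 kg/m³.

2.02 kg/m³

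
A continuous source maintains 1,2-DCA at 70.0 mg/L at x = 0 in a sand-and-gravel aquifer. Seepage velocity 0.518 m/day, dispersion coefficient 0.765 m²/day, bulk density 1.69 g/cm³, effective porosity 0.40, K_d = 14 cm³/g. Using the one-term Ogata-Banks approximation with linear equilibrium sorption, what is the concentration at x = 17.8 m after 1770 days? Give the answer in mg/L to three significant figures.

Retardation factor R = 1 + ρ_b·K_d/n = 1 + 1.69 × 14/0.40 = 60.15.
Sorption retards both mechanisms: v_R = v/R = 0.008612 m/day, D_R = D/R = 0.01272 m²/day.
v_R·t = 0.008612 × 1770 = 15.24324 m; 2√(D_R t) = 9.490 m; argument = (17.8 − 15.24324)/9.490 = 0.2694.
C = C₀ × ½·erfc(0.2694) = 70.0 × 0.3516 = 24.6 mg/L.

24.6 mg/L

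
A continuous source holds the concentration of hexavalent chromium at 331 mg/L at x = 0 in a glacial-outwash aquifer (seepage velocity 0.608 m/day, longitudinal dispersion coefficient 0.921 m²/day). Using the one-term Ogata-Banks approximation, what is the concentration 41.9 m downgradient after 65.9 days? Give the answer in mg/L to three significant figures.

For a continuous step input, C/C₀ ≈ ½·erfc((x−vt)/(2√(Dt))).
vt = 0.608 × 65.9 = 40.0672 m and 2√(Dt) = 2√(0.921 × 65.9) = 15.58 m.
Argument (x−vt)/(2√(Dt)) = (41.9 − 40.0672)/15.58 = 0.1176; ½·erfc(0.1176) = 0.4340.
C = 331 × 0.4340 = 144 mg/L.

144 mg/L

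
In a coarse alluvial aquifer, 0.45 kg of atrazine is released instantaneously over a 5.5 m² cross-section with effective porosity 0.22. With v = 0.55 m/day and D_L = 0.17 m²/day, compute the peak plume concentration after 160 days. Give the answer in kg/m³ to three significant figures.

The peak of an instantaneous 1D plume sits at x = vt; there the Gaussian factor is 1 and C_max = M/(n_e·A·√(4πDt)), where n_e·A is the pore area the mass is dissolved in.
√(4πDt) = √(4π × 0.17 × 160) = 18.49 m, so C_max = 0.45/(0.22 × 5.5 × 18.49) = 0.0201 kg/m³.

0.0201 kg/m³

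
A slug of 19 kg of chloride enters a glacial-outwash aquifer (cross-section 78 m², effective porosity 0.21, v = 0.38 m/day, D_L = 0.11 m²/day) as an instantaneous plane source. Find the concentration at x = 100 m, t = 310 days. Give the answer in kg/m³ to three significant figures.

0.00549 kg/m³

For an instantaneous plane source, C(x,t) = M/(n_e·A·√(4πDt)) · exp(−(x−vt)²/(4Dt)), with n_e·A the pore (flow) area.
Plume center vt = 0.38 × 310 = 117.8 m, so the well at 100 m is 17.8 m upgradient of the peak.
√(4πDt) = 20.70 m, giving peak height M/(n_e·A·√(4πDt)) = 19/(0.21 × 78 × 20.70) = 0.05604 kg/m³.
(x−vt)²/(4Dt) = (-17.8)²/(4 × 0.11 × 310) = 2.323; exp(−2.323) = 0.09798.
C = 0.05604 × 0.09798 = 0.00549 kg/m³.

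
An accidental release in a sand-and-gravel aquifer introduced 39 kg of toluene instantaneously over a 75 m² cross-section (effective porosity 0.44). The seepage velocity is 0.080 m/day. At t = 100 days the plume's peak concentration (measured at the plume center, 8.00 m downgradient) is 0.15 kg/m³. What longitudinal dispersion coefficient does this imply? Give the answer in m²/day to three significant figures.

0.0494 m²/day

At the plume center C_max = M/(n_e·A·√(4πDt)), so D = M²/(4πt·(n_e·A·C_max)²).
n_e·A·C_max = 0.44 × 75 × 0.15 = 4.950 kg/m.
D = 39²/(4π × 100 × 4.950²) = 0.0494 m²/day.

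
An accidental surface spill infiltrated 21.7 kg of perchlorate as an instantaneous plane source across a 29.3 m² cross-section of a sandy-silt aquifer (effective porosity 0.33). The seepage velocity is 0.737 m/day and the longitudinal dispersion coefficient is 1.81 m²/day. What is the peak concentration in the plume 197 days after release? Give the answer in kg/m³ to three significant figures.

0.0335 kg/m³

The peak of an instantaneous 1D plume sits at x = vt; there the Gaussian factor is 1 and C_max = M/(n_e·A·√(4πDt)), where n_e·A is the pore area the mass is dissolved in.
√(4πDt) = √(4π × 1.81 × 197) = 66.94 m, so C_max = 21.7/(0.33 × 29.3 × 66.94) = 0.0335 kg/m³.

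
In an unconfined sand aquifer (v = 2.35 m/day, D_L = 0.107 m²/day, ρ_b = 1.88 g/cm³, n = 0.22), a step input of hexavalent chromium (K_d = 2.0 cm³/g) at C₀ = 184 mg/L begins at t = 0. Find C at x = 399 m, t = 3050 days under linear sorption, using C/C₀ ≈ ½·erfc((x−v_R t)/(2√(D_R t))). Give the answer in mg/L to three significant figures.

58.9 mg/L

Retardation factor R = 1 + ρ_b·K_d/n = 1 + 1.88 × 2.0/0.22 = 18.09.
Sorption retards both mechanisms: v_R = v/R = 0.1299 m/day, D_R = D/R = 0.005915 m²/day.
v_R·t = 0.1299 × 3050 = 396.195 m; 2√(D_R t) = 8.495 m; argument = (399 − 396.195)/8.495 = 0.3302.
C = C₀ × ½·erfc(0.3302) = 184 × 0.3203 = 58.9 mg/L.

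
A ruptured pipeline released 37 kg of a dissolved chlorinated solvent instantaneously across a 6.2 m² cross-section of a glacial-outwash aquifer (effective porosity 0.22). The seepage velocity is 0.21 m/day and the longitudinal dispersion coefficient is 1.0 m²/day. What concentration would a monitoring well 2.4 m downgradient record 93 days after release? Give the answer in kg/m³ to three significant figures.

For an instantaneous plane source, C(x,t) = M/(n_e·A·√(4πDt)) · exp(−(x−vt)²/(4Dt)), with n_e·A the pore (flow) area.
Plume center vt = 0.21 × 93 = 19.53 m, so the well at 2.4 m is 17.13 m upgradient of the peak.
√(4πDt) = 34.19 m, giving peak height M/(n_e·A·√(4πDt)) = 37/(0.22 × 6.2 × 34.19) = 0.7934 kg/m³.
(x−vt)²/(4Dt) = (-17.13)²/(4 × 1.0 × 93) = 0.7888; exp(−0.7888) = 0.4544.
C = 0.7934 × 0.4544 = 0.361 kg/m³.

0.361 kg/m³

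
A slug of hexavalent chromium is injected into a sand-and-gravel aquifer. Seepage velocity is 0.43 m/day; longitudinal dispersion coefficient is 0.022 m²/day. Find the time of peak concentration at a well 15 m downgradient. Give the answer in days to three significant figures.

For the 1D instantaneous-source solution, setting ∂C/∂t = 0 at fixed x gives v²t² + 2Dt − x² = 0, so t = (√(D² + v²x²) − D)/v².
√(D² + v²x²) = √(0.022² + 0.43² × 15²) = 6.450; v² = 0.1849.
t = (6.450 − 0.022)/0.1849 = 34.8 days (vs. the pure-advection estimate x/v = 34.9 d).

34.8 days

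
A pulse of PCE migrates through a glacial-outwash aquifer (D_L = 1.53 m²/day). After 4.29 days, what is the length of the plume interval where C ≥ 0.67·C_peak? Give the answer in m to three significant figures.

The plume is Gaussian with σ = √(2Dt) = √(2 × 1.53 × 4.29) = 3.623 m.
C/C_peak = exp(−Δx²/(2σ²)) = 0.67 ⇒ Δx = σ·√(−2 ln 0.67) = 3.623 × 0.8950 = 3.243 m.
Width = 2Δx = 6.49 m.

6.49 m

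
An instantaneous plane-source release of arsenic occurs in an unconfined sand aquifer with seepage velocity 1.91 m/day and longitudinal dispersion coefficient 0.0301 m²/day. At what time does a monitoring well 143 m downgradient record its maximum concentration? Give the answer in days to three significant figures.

74.9 days

For the 1D instantaneous-source solution, setting ∂C/∂t = 0 at fixed x gives v²t² + 2Dt − x² = 0, so t = (√(D² + v²x²) − D)/v².
√(D² + v²x²) = √(0.0301² + 1.91² × 143²) = 273.1; v² = 3.6481.
t = (273.1 − 0.0301)/3.6481 = 74.9 days (vs. the pure-advection estimate x/v = 74.9 d).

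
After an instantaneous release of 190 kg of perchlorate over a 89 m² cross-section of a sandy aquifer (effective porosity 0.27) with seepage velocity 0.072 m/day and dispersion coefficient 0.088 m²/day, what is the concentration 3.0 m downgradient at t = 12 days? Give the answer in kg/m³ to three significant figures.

For an instantaneous plane source, C(x,t) = M/(n_e·A·√(4πDt)) · exp(−(x−vt)²/(4Dt)), with n_e·A the pore (flow) area.
Plume center vt = 0.072 × 12 = 0.864 m, so the well at 3.0 m is 2.136 m downgradient of the peak.
√(4πDt) = 3.643 m, giving peak height M/(n_e·A·√(4πDt)) = 190/(0.27 × 89 × 3.643) = 2.170 kg/m³.
(x−vt)²/(4Dt) = (2.136)²/(4 × 0.088 × 12) = 1.080; exp(−1.080) = 0.3396.
C = 2.170 × 0.3396 = 0.737 kg/m³.

0.737 kg/m³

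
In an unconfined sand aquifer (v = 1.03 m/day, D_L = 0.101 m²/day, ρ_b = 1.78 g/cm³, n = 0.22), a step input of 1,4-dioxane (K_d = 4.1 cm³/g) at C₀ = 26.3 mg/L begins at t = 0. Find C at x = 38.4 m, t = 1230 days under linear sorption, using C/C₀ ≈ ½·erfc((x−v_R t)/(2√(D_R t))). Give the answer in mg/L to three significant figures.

Retardation factor R = 1 + ρ_b·K_d/n = 1 + 1.78 × 4.1/0.22 = 34.17.
Sorption retards both mechanisms: v_R = v/R = 0.03014 m/day, D_R = D/R = 0.002956 m²/day.
v_R·t = 0.03014 × 1230 = 37.0722 m; 2√(D_R t) = 3.814 m; argument = (38.4 − 37.0722)/3.814 = 0.3481.
C = C₀ × ½·erfc(0.3481) = 26.3 × 0.3113 = 8.19 mg/L.

8.19 mg/L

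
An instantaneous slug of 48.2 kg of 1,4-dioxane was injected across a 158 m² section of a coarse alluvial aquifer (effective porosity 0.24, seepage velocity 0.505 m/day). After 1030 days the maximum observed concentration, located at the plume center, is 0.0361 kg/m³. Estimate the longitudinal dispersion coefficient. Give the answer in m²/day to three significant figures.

0.0958 m²/day

At the plume center C_max = M/(n_e·A·√(4πDt)), so D = M²/(4πt·(n_e·A·C_max)²).
n_e·A·C_max = 0.24 × 158 × 0.0361 = 1.369 kg/m.
D = 48.2²/(4π × 1030 × 1.369²) = 0.0958 m²/day.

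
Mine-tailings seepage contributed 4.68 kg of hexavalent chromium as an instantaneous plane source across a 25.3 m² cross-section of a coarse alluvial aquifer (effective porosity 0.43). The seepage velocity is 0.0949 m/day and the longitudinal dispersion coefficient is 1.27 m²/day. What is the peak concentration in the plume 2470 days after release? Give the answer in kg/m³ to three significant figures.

0.00217 kg/m³

The peak of an instantaneous 1D plume sits at x = vt; there the Gaussian factor is 1 and C_max = M/(n_e·A·√(4πDt)), where n_e·A is the pore area the mass is dissolved in.
√(4πDt) = √(4π × 1.27 × 2470) = 198.5 m, so C_max = 4.68/(0.43 × 25.3 × 198.5) = 0.00217 kg/m³.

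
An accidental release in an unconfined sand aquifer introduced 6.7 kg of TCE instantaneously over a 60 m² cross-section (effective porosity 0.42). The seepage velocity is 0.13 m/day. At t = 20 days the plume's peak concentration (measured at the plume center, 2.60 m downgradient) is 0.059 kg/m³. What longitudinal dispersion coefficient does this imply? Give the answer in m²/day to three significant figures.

0.0808 m²/day

At the plume center C_max = M/(n_e·A·√(4πDt)), so D = M²/(4πt·(n_e·A·C_max)²).
n_e·A·C_max = 0.42 × 60 × 0.059 = 1.487 kg/m.
D = 6.7²/(4π × 20 × 1.487²) = 0.0808 m²/day.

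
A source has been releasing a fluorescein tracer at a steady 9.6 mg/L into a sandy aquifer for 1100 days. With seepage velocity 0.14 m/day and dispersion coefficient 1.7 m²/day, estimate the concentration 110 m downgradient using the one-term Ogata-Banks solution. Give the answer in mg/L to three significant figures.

7.34 mg/L

For a continuous step input, C/C₀ ≈ ½·erfc((x−vt)/(2√(Dt))).
vt = 0.14 × 1100 = 154 m and 2√(Dt) = 2√(1.7 × 1100) = 86.49 m.
Argument (x−vt)/(2√(Dt)) = (110 − 154)/86.49 = -0.5087; ½·erfc(-0.5087) = 0.7641.
C = 9.6 × 0.7641 = 7.34 mg/L.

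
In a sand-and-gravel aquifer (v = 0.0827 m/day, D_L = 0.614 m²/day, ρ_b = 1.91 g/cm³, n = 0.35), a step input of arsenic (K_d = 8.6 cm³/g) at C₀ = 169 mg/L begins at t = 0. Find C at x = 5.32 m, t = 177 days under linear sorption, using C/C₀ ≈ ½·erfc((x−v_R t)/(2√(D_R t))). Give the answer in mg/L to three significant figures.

1.57 mg/L

Retardation factor R = 1 + ρ_b·K_d/n = 1 + 1.91 × 8.6/0.35 = 47.93.
Sorption retards both mechanisms: v_R = v/R = 0.001725 m/day, D_R = D/R = 0.01281 m²/day.
v_R·t = 0.001725 × 177 = 0.305325 m; 2√(D_R t) = 3.012 m; argument = (5.32 − 0.305325)/3.012 = 1.665.
C = C₀ × ½·erfc(1.665) = 169 × 0.009270 = 1.57 mg/L.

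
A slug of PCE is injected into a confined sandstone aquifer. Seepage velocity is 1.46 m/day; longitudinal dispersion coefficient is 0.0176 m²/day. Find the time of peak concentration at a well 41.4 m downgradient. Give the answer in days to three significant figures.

28.3 days

For the 1D instantaneous-source solution, setting ∂C/∂t = 0 at fixed x gives v²t² + 2Dt − x² = 0, so t = (√(D² + v²x²) − D)/v².
√(D² + v²x²) = √(0.0176² + 1.46² × 41.4²) = 60.44; v² = 2.1316.
t = (60.44 − 0.0176)/2.1316 = 28.3 days (vs. the pure-advection estimate x/v = 28.4 d).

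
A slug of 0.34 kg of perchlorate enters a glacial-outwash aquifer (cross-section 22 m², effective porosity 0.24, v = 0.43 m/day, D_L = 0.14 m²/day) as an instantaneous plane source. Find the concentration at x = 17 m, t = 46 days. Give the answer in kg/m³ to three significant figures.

For an instantaneous plane source, C(x,t) = M/(n_e·A·√(4πDt)) · exp(−(x−vt)²/(4Dt)), with n_e·A the pore (flow) area.
Plume center vt = 0.43 × 46 = 19.78 m, so the well at 17 m is 2.78 m upgradient of the peak.
√(4πDt) = 8.996 m, giving peak height M/(n_e·A·√(4πDt)) = 0.34/(0.24 × 22 × 8.996) = 0.007158 kg/m³.
(x−vt)²/(4Dt) = (-2.78)²/(4 × 0.14 × 46) = 0.3000; exp(−0.3000) = 0.7408.
C = 0.007158 × 0.7408 = 0.00530 kg/m³.

0.00530 kg/m³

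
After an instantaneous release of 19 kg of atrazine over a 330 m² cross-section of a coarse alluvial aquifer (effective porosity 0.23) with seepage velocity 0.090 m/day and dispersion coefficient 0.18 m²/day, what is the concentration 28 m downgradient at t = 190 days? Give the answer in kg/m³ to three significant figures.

0.00507 kg/m³

For an instantaneous plane source, C(x,t) = M/(n_e·A·√(4πDt)) · exp(−(x−vt)²/(4Dt)), with n_e·A the pore (flow) area.
Plume center vt = 0.090 × 190 = 17.1 m, so the well at 28 m is 10.9 m downgradient of the peak.
√(4πDt) = 20.73 m, giving peak height M/(n_e·A·√(4πDt)) = 19/(0.23 × 330 × 20.73) = 0.01208 kg/m³.
(x−vt)²/(4Dt) = (10.9)²/(4 × 0.18 × 190) = 0.8685; exp(−0.8685) = 0.4196.
C = 0.01208 × 0.4196 = 0.00507 kg/m³.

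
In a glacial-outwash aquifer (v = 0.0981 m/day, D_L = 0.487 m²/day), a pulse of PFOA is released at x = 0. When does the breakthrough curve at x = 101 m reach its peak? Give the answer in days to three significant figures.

980 days

For the 1D instantaneous-source solution, setting ∂C/∂t = 0 at fixed x gives v²t² + 2Dt − x² = 0, so t = (√(D² + v²x²) − D)/v².
√(D² + v²x²) = √(0.487² + 0.0981² × 101²) = 9.920; v² = 0.00962361.
t = (9.920 − 0.487)/0.00962361 = 980 days (vs. the pure-advection estimate x/v = 1030 d).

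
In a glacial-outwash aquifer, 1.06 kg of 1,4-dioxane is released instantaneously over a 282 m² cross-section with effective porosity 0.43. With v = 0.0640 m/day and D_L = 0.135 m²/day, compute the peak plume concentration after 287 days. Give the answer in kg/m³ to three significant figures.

0.000396 kg/m³

The peak of an instantaneous 1D plume sits at x = vt; there the Gaussian factor is 1 and C_max = M/(n_e·A·√(4πDt)), where n_e·A is the pore area the mass is dissolved in.
√(4πDt) = √(4π × 0.135 × 287) = 22.07 m, so C_max = 1.06/(0.43 × 282 × 22.07) = 0.000396 kg/m³.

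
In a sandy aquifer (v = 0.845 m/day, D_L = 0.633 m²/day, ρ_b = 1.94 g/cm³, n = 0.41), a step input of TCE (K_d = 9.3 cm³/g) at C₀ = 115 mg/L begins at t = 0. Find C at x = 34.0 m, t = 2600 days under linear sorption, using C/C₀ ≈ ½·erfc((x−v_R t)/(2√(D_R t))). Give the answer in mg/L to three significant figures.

110 mg/L

Retardation factor R = 1 + ρ_b·K_d/n = 1 + 1.94 × 9.3/0.41 = 45.00.
Sorption retards both mechanisms: v_R = v/R = 0.01878 m/day, D_R = D/R = 0.01407 m²/day.
v_R·t = 0.01878 × 2600 = 48.828 m; 2√(D_R t) = 12.10 m; argument = (34.0 − 48.828)/12.10 = -1.225.
C = C₀ × ½·erfc(-1.225) = 115 × 0.9584 = 110 mg/L.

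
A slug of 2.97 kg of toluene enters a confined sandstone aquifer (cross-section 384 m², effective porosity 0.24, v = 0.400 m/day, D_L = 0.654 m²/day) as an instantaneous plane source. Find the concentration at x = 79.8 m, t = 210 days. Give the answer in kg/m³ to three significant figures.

0.000751 kg/m³

For an instantaneous plane source, C(x,t) = M/(n_e·A·√(4πDt)) · exp(−(x−vt)²/(4Dt)), with n_e·A the pore (flow) area.
Plume center vt = 0.400 × 210 = 84 m, so the well at 79.8 m is 4.2 m upgradient of the peak.
√(4πDt) = 41.54 m, giving peak height M/(n_e·A·√(4πDt)) = 2.97/(0.24 × 384 × 41.54) = 0.0007758 kg/m³.
(x−vt)²/(4Dt) = (-4.2)²/(4 × 0.654 × 210) = 0.03211; exp(−0.03211) = 0.9684.
C = 0.0007758 × 0.9684 = 0.000751 kg/m³.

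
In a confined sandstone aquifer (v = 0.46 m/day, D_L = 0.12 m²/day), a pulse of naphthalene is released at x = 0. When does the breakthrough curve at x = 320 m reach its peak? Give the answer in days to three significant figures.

For the 1D instantaneous-source solution, setting ∂C/∂t = 0 at fixed x gives v²t² + 2Dt − x² = 0, so t = (√(D² + v²x²) − D)/v².
√(D² + v²x²) = √(0.12² + 0.46² × 320²) = 147.2; v² = 0.2116.
t = (147.2 − 0.12)/0.2116 = 695 days (vs. the pure-advection estimate x/v = 696 d).

695 days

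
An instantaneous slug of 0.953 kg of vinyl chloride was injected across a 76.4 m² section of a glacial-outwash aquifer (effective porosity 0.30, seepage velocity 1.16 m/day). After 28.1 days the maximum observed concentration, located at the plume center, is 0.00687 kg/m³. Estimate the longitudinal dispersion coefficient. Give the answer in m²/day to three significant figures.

At the plume center C_max = M/(n_e·A·√(4πDt)), so D = M²/(4πt·(n_e·A·C_max)²).
n_e·A·C_max = 0.30 × 76.4 × 0.00687 = 0.1575 kg/m.
D = 0.953²/(4π × 28.1 × 0.1575²) = 0.104 m²/day.

0.104 m²/day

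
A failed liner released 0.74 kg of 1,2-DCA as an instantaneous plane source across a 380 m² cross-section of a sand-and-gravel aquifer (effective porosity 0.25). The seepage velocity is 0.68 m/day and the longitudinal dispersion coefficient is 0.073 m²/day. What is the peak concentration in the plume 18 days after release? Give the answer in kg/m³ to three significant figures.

0.00192 kg/m³

The peak of an instantaneous 1D plume sits at x = vt; there the Gaussian factor is 1 and C_max = M/(n_e·A·√(4πDt)), where n_e·A is the pore area the mass is dissolved in.
√(4πDt) = √(4π × 0.073 × 18) = 4.064 m, so C_max = 0.74/(0.25 × 380 × 4.064) = 0.00192 kg/m³.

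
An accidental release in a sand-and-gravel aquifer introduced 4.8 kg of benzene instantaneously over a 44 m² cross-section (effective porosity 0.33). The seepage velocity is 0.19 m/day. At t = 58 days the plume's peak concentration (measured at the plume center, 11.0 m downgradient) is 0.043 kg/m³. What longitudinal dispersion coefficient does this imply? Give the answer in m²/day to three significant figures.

0.0811 m²/day

At the plume center C_max = M/(n_e·A·√(4πDt)), so D = M²/(4πt·(n_e·A·C_max)²).
n_e·A·C_max = 0.33 × 44 × 0.043 = 0.6244 kg/m.
D = 4.8²/(4π × 58 × 0.6244²) = 0.0811 m²/day.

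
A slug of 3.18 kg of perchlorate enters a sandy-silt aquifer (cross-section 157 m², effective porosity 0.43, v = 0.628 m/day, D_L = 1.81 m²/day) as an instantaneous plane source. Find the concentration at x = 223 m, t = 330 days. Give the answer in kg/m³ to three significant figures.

For an instantaneous plane source, C(x,t) = M/(n_e·A·√(4πDt)) · exp(−(x−vt)²/(4Dt)), with n_e·A the pore (flow) area.
Plume center vt = 0.628 × 330 = 207.24 m, so the well at 223 m is 15.76 m downgradient of the peak.
√(4πDt) = 86.64 m, giving peak height M/(n_e·A·√(4πDt)) = 3.18/(0.43 × 157 × 86.64) = 0.0005437 kg/m³.
(x−vt)²/(4Dt) = (15.76)²/(4 × 1.81 × 330) = 0.1040; exp(−0.1040) = 0.9012.
C = 0.0005437 × 0.9012 = 0.000490 kg/m³.

0.000490 kg/m³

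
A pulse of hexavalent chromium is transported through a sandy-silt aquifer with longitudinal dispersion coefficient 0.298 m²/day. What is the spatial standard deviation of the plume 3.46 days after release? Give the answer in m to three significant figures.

1.44 m

Dispersive spreading gives a Gaussian with σ² = 2Dt; advection only shifts the center.
σ = √(2 × 0.298 × 3.46) = 1.44 m.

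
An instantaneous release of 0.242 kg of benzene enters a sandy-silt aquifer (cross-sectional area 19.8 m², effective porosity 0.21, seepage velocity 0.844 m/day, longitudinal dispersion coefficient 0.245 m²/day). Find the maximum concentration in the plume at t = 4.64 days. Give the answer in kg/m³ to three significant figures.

The peak of an instantaneous 1D plume sits at x = vt; there the Gaussian factor is 1 and C_max = M/(n_e·A·√(4πDt)), where n_e·A is the pore area the mass is dissolved in.
√(4πDt) = √(4π × 0.245 × 4.64) = 3.780 m, so C_max = 0.242/(0.21 × 19.8 × 3.780) = 0.0154 kg/m³.

0.0154 kg/m³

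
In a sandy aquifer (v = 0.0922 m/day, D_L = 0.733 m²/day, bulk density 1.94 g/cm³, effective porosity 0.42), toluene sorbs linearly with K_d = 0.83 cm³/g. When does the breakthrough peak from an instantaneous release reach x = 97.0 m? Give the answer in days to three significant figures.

Retardation factor R = 1 + ρ_b·K_d/n = 1 + 1.94 × 0.83/0.42 = 4.834.
Sorption retards both mechanisms: v_R = v/R = 0.01907 m/day, D_R = D/R = 0.1516 m²/day.
Peak time from v_R²t² + 2D_R t − x² = 0: t = (√(D_R² + v_R²x²) − D_R)/v_R².
√(D_R² + v_R²x²) = √(0.1516² + 0.01907² × 97.0²) = 1.856; v_R² = 0.0003637.
t = (1.856 − 0.1516)/0.0003637 = 4690 days.

4690 days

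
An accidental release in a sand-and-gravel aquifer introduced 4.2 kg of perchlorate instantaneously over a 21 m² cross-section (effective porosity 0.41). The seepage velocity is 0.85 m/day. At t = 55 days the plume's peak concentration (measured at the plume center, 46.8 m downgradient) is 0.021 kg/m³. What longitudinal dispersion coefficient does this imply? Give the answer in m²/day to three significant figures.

At the plume center C_max = M/(n_e·A·√(4πDt)), so D = M²/(4πt·(n_e·A·C_max)²).
n_e·A·C_max = 0.41 × 21 × 0.021 = 0.1808 kg/m.
D = 4.2²/(4π × 55 × 0.1808²) = 0.781 m²/day.

0.781 m²/day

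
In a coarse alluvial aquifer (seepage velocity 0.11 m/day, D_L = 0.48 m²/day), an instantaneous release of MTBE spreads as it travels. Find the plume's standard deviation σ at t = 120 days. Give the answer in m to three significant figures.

10.7 m

Dispersive spreading gives a Gaussian with σ² = 2Dt; advection only shifts the center.
σ = √(2 × 0.48 × 120) = 10.7 m.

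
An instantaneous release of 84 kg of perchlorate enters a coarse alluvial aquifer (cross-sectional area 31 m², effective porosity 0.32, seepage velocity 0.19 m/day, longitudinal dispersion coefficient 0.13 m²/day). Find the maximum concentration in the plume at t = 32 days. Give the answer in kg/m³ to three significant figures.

1.17 kg/m³

The peak of an instantaneous 1D plume sits at x = vt; there the Gaussian factor is 1 and C_max = M/(n_e·A·√(4πDt)), where n_e·A is the pore area the mass is dissolved in.
√(4πDt) = √(4π × 0.13 × 32) = 7.230 m, so C_max = 84/(0.32 × 31 × 7.230) = 1.17 kg/m³.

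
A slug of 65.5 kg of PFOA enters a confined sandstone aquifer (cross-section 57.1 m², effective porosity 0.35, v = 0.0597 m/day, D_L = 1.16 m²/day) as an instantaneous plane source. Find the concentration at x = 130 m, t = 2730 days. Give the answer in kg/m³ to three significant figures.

0.0151 kg/m³

For an instantaneous plane source, C(x,t) = M/(n_e·A·√(4πDt)) · exp(−(x−vt)²/(4Dt)), with n_e·A the pore (flow) area.
Plume center vt = 0.0597 × 2730 = 162.981 m, so the well at 130 m is 32.981 m upgradient of the peak.
√(4πDt) = 199.5 m, giving peak height M/(n_e·A·√(4πDt)) = 65.5/(0.35 × 57.1 × 199.5) = 0.01643 kg/m³.
(x−vt)²/(4Dt) = (-32.981)²/(4 × 1.16 × 2730) = 0.08587; exp(−0.08587) = 0.9177.
C = 0.01643 × 0.9177 = 0.0151 kg/m³.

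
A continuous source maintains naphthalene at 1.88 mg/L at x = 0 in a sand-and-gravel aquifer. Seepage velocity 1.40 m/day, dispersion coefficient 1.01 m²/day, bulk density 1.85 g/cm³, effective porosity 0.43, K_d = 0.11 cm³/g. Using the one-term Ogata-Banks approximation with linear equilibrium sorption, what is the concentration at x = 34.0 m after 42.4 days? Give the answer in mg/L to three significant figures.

Retardation factor R = 1 + ρ_b·K_d/n = 1 + 1.85 × 0.11/0.43 = 1.473.
Sorption retards both mechanisms: v_R = v/R = 0.9504 m/day, D_R = D/R = 0.6857 m²/day.
v_R·t = 0.9504 × 42.4 = 40.29696 m; 2√(D_R t) = 10.78 m; argument = (34.0 − 40.29696)/10.78 = -0.5841.
C = C₀ × ½·erfc(-0.5841) = 1.88 × 0.7956 = 1.50 mg/L.

1.50 mg/L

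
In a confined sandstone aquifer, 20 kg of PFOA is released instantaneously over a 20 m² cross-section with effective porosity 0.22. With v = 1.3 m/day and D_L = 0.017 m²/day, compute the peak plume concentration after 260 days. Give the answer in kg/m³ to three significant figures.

The peak of an instantaneous 1D plume sits at x = vt; there the Gaussian factor is 1 and C_max = M/(n_e·A·√(4πDt)), where n_e·A is the pore area the mass is dissolved in.
√(4πDt) = √(4π × 0.017 × 260) = 7.453 m, so C_max = 20/(0.22 × 20 × 7.453) = 0.610 kg/m³.

0.610 kg/m³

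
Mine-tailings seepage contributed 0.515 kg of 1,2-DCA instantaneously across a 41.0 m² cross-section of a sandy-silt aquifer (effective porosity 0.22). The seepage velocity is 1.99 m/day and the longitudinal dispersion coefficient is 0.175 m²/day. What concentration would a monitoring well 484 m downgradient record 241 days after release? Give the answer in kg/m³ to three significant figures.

For an instantaneous plane source, C(x,t) = M/(n_e·A·√(4πDt)) · exp(−(x−vt)²/(4Dt)), with n_e·A the pore (flow) area.
Plume center vt = 1.99 × 241 = 479.59 m, so the well at 484 m is 4.41 m downgradient of the peak.
√(4πDt) = 23.02 m, giving peak height M/(n_e·A·√(4πDt)) = 0.515/(0.22 × 41.0 × 23.02) = 0.002480 kg/m³.
(x−vt)²/(4Dt) = (4.41)²/(4 × 0.175 × 241) = 0.1153; exp(−0.1153) = 0.8911.
C = 0.002480 × 0.8911 = 0.00221 kg/m³.

0.00221 kg/m³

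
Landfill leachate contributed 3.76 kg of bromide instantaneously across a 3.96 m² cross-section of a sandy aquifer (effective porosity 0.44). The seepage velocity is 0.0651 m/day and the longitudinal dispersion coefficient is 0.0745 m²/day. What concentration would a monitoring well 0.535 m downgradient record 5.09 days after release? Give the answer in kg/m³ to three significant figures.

0.962 kg/m³

For an instantaneous plane source, C(x,t) = M/(n_e·A·√(4πDt)) · exp(−(x−vt)²/(4Dt)), with n_e·A the pore (flow) area.
Plume center vt = 0.0651 × 5.09 = 0.331359 m, so the well at 0.535 m is 0.203641 m downgradient of the peak.
√(4πDt) = 2.183 m, giving peak height M/(n_e·A·√(4πDt)) = 3.76/(0.44 × 3.96 × 2.183) = 0.9885 kg/m³.
(x−vt)²/(4Dt) = (0.203641)²/(4 × 0.0745 × 5.09) = 0.02734; exp(−0.02734) = 0.9730.
C = 0.9885 × 0.9730 = 0.962 kg/m³.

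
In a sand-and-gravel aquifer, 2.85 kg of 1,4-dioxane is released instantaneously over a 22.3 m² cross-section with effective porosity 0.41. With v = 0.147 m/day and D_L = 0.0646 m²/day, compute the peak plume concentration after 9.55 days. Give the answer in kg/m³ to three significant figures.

0.112 kg/m³

The peak of an instantaneous 1D plume sits at x = vt; there the Gaussian factor is 1 and C_max = M/(n_e·A·√(4πDt)), where n_e·A is the pore area the mass is dissolved in.
√(4πDt) = √(4π × 0.0646 × 9.55) = 2.784 m, so C_max = 2.85/(0.41 × 22.3 × 2.784) = 0.112 kg/m³.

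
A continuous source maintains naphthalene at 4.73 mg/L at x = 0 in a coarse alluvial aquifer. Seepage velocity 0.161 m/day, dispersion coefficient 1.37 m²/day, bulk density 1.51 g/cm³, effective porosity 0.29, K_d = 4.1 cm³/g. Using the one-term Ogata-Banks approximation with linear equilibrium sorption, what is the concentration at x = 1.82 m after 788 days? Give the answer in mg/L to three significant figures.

Retardation factor R = 1 + ρ_b·K_d/n = 1 + 1.51 × 4.1/0.29 = 22.35.
Sorption retards both mechanisms: v_R = v/R = 0.007204 m/day, D_R = D/R = 0.06130 m²/day.
v_R·t = 0.007204 × 788 = 5.676752 m; 2√(D_R t) = 13.90 m; argument = (1.82 − 5.676752)/13.90 = -0.2775.
C = C₀ × ½·erfc(-0.2775) = 4.73 × 0.6526 = 3.09 mg/L.

3.09 mg/L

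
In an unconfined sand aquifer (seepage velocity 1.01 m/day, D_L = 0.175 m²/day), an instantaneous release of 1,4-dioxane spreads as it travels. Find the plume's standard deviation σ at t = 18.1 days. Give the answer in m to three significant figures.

2.52 m

Dispersive spreading gives a Gaussian with σ² = 2Dt; advection only shifts the center.
σ = √(2 × 0.175 × 18.1) = 2.52 m.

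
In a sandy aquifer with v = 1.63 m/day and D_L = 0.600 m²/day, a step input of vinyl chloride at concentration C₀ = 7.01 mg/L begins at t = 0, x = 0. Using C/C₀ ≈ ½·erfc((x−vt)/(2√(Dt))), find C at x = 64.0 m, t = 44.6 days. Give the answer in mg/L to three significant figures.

6.19 mg/L

For a continuous step input, C/C₀ ≈ ½·erfc((x−vt)/(2√(Dt))).
vt = 1.63 × 44.6 = 72.698 m and 2√(Dt) = 2√(0.600 × 44.6) = 10.35 m.
Argument (x−vt)/(2√(Dt)) = (64.0 − 72.698)/10.35 = -0.8404; ½·erfc(-0.8404) = 0.8827.
C = 7.01 × 0.8827 = 6.19 mg/L.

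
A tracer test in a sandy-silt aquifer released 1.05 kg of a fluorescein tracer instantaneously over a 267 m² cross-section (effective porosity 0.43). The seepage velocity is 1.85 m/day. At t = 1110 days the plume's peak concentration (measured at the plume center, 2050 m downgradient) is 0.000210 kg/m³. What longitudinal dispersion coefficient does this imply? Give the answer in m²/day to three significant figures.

At the plume center C_max = M/(n_e·A·√(4πDt)), so D = M²/(4πt·(n_e·A·C_max)²).
n_e·A·C_max = 0.43 × 267 × 0.000210 = 0.02411 kg/m.
D = 1.05²/(4π × 1110 × 0.02411²) = 0.136 m²/day.

0.136 m²/day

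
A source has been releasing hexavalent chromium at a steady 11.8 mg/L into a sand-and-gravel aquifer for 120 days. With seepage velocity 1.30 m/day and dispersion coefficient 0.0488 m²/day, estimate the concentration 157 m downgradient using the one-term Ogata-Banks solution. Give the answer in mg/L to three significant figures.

For a continuous step input, C/C₀ ≈ ½·erfc((x−vt)/(2√(Dt))).
vt = 1.30 × 120 = 156 m and 2√(Dt) = 2√(0.0488 × 120) = 4.840 m.
Argument (x−vt)/(2√(Dt)) = (157 − 156)/4.840 = 0.2066; ½·erfc(0.2066) = 0.3851.
C = 11.8 × 0.3851 = 4.54 mg/L.

4.54 mg/L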